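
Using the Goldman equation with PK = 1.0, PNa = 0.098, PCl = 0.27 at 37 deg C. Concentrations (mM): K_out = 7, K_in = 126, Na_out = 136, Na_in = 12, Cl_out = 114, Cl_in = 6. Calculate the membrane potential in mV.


Vm = (RT/F)*ln((PK*Ko + PNa*Nao + PCl*Cli)/(PK*Ki + PNa*Nai + PCl*Clo))
Numer = 21.948, Denom = 157.956
Vm = -52.75 mV


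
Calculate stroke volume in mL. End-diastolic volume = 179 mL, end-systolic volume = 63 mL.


SV = EDV - ESV
SV = 179 - 63
SV = 116 mL


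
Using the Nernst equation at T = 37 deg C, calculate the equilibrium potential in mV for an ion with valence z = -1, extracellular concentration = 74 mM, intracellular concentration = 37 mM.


E = (RT/(zF)) * ln(C_out/C_in)
T = 37 + 273.15 = 310.15 K
E = (8.314 * 310.15 / (-1 * 96485)) * ln(74/37)
E = -18.52 mV


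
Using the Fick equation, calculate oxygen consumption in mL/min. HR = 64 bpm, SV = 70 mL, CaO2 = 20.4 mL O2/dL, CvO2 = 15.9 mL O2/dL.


CO = HR*SV = 64*70/1000 = 4.48 L/min
a-v O2 diff = 20.4 - 15.9 = 4.5 mL/dL
VO2 = CO * (CaO2-CvO2) * 10 dL/L
VO2 = 4.48 * 4.5 * 10
VO2 = 201.6 mL/min


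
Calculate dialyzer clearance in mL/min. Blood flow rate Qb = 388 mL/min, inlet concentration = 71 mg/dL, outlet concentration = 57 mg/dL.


K = Qb * (Cb_in - Cb_out) / Cb_in
K = 388 * (71 - 57) / 71
K = 76.51 mL/min


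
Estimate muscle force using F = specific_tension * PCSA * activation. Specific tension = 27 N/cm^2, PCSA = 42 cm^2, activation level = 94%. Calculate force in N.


F = sigma * PCSA * activation
F = 27 * 42 * 0.94
F = 1066 N


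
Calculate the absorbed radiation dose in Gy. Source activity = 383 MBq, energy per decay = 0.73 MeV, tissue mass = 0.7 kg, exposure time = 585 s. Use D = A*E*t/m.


A = 383 MBq = 3.8300e+08 Bq
E = 0.73 MeV = 1.16946e-13 J
D = A*E*t/m = 3.8300e+08*1.16946e-13*585/0.7
D = 0.03743 Gy


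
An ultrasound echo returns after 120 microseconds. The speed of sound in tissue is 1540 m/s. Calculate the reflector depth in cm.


depth = c * t / 2
t = 120 us = 1.2000e-04 s
depth = 1540 * 1.2000e-04 / 2
depth = 0.0924 m = 9.24 cm


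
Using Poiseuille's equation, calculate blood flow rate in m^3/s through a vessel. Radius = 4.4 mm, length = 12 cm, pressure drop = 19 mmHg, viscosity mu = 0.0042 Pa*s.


Q = pi*r^4*dP / (8*mu*L)
r = 0.0044 m, L = 0.12 m
dP = 19 mmHg = 2533.118 Pa
Q = 7.3977e-04 m^3/s


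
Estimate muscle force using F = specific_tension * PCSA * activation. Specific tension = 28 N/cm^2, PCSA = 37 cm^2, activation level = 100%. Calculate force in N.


F = sigma * PCSA * activation
F = 28 * 37 * 1
F = 1036 N


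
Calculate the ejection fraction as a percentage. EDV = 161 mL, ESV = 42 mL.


SV = EDV - ESV = 161 - 42 = 119 mL
EF = SV/EDV * 100 = 119/161 * 100
EF = 73.91%


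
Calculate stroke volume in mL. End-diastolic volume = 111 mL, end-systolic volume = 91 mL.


SV = EDV - ESV
SV = 111 - 91
SV = 20 mL


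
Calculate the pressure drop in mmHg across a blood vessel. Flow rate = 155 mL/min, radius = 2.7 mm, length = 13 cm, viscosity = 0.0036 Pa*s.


dP = 8*mu*L*Q / (pi*r^4)
Q = 155 mL/min = 2.58333e-06 m^3/s
dP = 57.931 Pa = 57.931 / 133.322 mmHg = 0.4345 mmHg


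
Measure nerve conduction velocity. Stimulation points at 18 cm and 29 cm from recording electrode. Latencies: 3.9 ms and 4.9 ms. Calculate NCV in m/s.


Distance = (29 - 18) / 100 = 0.11 m
dt = (4.9 - 3.9) / 1000 = 0.001 s
NCV = dist / dt = 110 m/s


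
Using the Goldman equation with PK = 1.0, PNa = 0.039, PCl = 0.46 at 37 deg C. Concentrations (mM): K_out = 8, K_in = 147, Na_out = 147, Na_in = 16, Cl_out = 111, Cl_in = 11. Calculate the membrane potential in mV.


Vm = (RT/F)*ln((PK*Ko + PNa*Nao + PCl*Cli)/(PK*Ki + PNa*Nai + PCl*Clo))
Numer = 18.793, Denom = 198.684
Vm = -63.02 mV


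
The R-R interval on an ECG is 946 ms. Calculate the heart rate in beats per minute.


HR = 60 / RR_interval(s)
RR = 946 ms = 0.946 s
HR = 60 / 0.946 = 63.42 bpm


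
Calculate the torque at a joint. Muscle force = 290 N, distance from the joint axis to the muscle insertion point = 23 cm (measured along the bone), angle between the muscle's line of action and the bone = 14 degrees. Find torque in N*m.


Torque = F * d * sin(theta)   (moment arm = d*sin(theta))
d = 23 cm = 0.23 m
Torque = 290 * 0.23 * sin(14)
Torque = 16.14 N*m


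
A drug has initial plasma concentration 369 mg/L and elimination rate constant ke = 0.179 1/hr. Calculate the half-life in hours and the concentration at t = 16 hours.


t_half = ln(2) / ke = 0.693147 / 0.179 = 3.872 hr
C(t) = C0 * exp(-ke*t) = 369 * exp(-0.179*16)
C(16) = 21.05 mg/L


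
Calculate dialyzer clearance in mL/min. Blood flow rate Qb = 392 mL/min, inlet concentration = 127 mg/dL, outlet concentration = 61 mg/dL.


K = Qb * (Cb_in - Cb_out) / Cb_in
K = 392 * (127 - 61) / 127
K = 203.7 mL/min


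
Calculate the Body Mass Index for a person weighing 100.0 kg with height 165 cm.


BMI = weight / height^2
height = 165 cm = 1.65 m
BMI = 100.0 / 1.65^2
BMI = 36.73 kg/m^2


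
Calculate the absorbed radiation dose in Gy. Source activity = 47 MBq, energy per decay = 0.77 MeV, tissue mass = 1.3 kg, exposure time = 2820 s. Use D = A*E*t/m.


A = 47 MBq = 4.7000e+07 Bq
E = 0.77 MeV = 1.23354e-13 J
D = A*E*t/m = 4.7000e+07*1.23354e-13*2820/1.3
D = 0.01258 Gy


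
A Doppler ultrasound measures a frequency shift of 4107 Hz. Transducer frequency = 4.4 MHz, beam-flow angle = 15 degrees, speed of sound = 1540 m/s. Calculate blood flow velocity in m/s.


v = fd * c / (2 * f0 * cos(theta))
v = 4107 * 1540 / (2 * 4.4000e+06 * cos(15))
v = 0.7441 m/s


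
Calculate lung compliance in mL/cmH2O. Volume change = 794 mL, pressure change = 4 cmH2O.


C = dV / dP
C = 794 / 4
C = 198.5 mL/cmH2O


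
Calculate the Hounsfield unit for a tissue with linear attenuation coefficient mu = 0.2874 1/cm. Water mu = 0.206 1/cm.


HU = ((mu_tissue - mu_water) / mu_water) * 1000
HU = ((0.2874 - 0.206) / 0.206) * 1000
HU = 395.1


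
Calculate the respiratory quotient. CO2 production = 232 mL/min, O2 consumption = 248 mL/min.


RQ = VCO2 / VO2
RQ = 232 / 248
RQ = 0.9355


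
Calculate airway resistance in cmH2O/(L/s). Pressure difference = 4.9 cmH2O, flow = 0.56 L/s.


R = dP / flow
R = 4.9 / 0.56
R = 8.75 cmH2O/(L/s)


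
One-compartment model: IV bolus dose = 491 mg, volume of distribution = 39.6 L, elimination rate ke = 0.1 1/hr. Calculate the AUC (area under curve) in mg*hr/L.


C0 = Dose/Vd = 491/39.6 = 12.399 mg/L
AUC = C0/ke = 12.399/0.1
AUC = 124 mg*hr/L


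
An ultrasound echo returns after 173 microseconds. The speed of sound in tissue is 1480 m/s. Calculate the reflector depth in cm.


depth = c * t / 2
t = 173 us = 1.7300e-04 s
depth = 1480 * 1.7300e-04 / 2
depth = 0.12802 m = 12.802 cm


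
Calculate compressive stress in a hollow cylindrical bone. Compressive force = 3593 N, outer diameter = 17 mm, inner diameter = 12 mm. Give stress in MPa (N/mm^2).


A = pi*(r_o^2 - r_i^2)
r_o = 8.5 mm, r_i = 6 mm
A = 113.883 mm^2
sigma = F/A = 3593 / 113.883
sigma = 31.55 MPa


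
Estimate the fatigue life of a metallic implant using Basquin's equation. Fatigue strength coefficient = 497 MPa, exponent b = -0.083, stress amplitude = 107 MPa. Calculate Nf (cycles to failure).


sigma_a = sigma_f' * (2Nf)^b
2Nf = (sigma_a/sigma_f')^(1/b)
2Nf = (107/497)^(1/-0.083)
2Nf = 1.0859619e+08
Nf = 5.4298e+07


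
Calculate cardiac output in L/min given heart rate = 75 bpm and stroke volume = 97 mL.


CO = HR * SV
CO = 75 * 97 / 1000
CO = 7.275 L/min


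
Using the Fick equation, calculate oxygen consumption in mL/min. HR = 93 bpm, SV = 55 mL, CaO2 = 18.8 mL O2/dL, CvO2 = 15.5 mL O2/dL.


CO = HR*SV = 93*55/1000 = 5.115 L/min
a-v O2 diff = 18.8 - 15.5 = 3.3 mL/dL
VO2 = CO * (CaO2-CvO2) * 10 dL/L
VO2 = 5.115 * 3.3 * 10
VO2 = 168.8 mL/min


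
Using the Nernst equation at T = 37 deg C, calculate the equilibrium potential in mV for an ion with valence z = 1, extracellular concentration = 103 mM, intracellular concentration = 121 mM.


E = (RT/(zF)) * ln(C_out/C_in)
T = 37 + 273.15 = 310.15 K
E = (8.314 * 310.15 / (1 * 96485)) * ln(103/121)
E = -4.304 mV


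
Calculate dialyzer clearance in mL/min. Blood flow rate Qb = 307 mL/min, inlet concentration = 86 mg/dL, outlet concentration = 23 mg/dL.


K = Qb * (Cb_in - Cb_out) / Cb_in
K = 307 * (86 - 23) / 86
K = 224.9 mL/min


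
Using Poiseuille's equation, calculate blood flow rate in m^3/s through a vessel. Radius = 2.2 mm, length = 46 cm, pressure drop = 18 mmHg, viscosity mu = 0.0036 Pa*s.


Q = pi*r^4*dP / (8*mu*L)
r = 0.0022 m, L = 0.46 m
dP = 18 mmHg = 2399.796 Pa
Q = 1.3331e-05 m^3/s


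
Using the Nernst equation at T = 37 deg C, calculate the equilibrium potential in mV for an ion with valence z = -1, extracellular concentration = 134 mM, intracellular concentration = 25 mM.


E = (RT/(zF)) * ln(C_out/C_in)
T = 37 + 273.15 = 310.15 K
E = (8.314 * 310.15 / (-1 * 96485)) * ln(134/25)
E = -44.87 mV


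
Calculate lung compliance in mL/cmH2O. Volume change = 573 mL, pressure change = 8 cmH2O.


C = dV / dP
C = 573 / 8
C = 71.62 mL/cmH2O


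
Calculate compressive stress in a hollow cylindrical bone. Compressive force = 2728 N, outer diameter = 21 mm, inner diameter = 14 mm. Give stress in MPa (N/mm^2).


A = pi*(r_o^2 - r_i^2)
r_o = 10.5 mm, r_i = 7 mm
A = 192.423 mm^2
sigma = F/A = 2728 / 192.423
sigma = 14.18 MPa


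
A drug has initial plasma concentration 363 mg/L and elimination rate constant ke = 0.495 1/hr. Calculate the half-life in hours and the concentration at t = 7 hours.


t_half = ln(2) / ke = 0.693147 / 0.495 = 1.4 hr
C(t) = C0 * exp(-ke*t) = 363 * exp(-0.495*7)
C(7) = 11.35 mg/L


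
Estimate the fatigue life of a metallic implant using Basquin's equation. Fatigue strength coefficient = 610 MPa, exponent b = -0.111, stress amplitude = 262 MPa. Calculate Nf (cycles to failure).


sigma_a = sigma_f' * (2Nf)^b
2Nf = (sigma_a/sigma_f')^(1/b)
2Nf = (262/610)^(1/-0.111)
2Nf = 2025.6456
Nf = 1013


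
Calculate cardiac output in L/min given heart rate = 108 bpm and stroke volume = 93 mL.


CO = HR * SV
CO = 108 * 93 / 1000
CO = 10.04 L/min


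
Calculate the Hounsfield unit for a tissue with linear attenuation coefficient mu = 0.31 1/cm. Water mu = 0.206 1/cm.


HU = ((mu_tissue - mu_water) / mu_water) * 1000
HU = ((0.31 - 0.206) / 0.206) * 1000
HU = 504.9


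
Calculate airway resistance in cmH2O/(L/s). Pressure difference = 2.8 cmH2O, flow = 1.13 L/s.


R = dP / flow
R = 2.8 / 1.13
R = 2.478 cmH2O/(L/s)


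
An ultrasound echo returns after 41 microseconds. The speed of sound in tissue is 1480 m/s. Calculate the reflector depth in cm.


depth = c * t / 2
t = 41 us = 4.1000e-05 s
depth = 1480 * 4.1000e-05 / 2
depth = 0.03034 m = 3.034 cm


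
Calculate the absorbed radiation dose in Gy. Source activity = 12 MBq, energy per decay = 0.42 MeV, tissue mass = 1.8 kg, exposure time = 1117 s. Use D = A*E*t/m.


A = 12 MBq = 1.2000e+07 Bq
E = 0.42 MeV = 6.7284e-14 J
D = A*E*t/m = 1.2000e+07*6.7284e-14*1117/1.8
D = 5.0104e-04 Gy


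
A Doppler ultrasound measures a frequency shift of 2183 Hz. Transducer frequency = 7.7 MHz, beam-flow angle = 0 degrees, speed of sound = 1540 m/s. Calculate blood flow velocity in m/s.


v = fd * c / (2 * f0 * cos(theta))
v = 2183 * 1540 / (2 * 7.7000e+06 * cos(0))
v = 0.2183 m/s


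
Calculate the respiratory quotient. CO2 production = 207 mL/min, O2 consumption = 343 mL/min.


RQ = VCO2 / VO2
RQ = 207 / 343
RQ = 0.6035


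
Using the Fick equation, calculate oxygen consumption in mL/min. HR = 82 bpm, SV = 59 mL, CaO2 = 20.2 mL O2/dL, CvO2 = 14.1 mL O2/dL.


CO = HR*SV = 82*59/1000 = 4.838 L/min
a-v O2 diff = 20.2 - 14.1 = 6.1 mL/dL
VO2 = CO * (CaO2-CvO2) * 10 dL/L
VO2 = 4.838 * 6.1 * 10
VO2 = 295.1 mL/min


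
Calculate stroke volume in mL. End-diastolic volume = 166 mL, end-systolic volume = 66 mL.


SV = EDV - ESV
SV = 166 - 66
SV = 100 mL


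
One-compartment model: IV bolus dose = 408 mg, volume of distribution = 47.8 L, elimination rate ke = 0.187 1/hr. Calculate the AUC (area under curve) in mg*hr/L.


C0 = Dose/Vd = 408/47.8 = 8.53556 mg/L
AUC = C0/ke = 8.53556/0.187
AUC = 45.64 mg*hr/L


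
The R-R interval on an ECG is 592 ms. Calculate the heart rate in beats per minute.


HR = 60 / RR_interval(s)
RR = 592 ms = 0.592 s
HR = 60 / 0.592 = 101.4 bpm


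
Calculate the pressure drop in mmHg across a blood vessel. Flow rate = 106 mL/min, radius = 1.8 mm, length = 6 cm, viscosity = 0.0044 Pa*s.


dP = 8*mu*L*Q / (pi*r^4)
Q = 106 mL/min = 1.76667e-06 m^3/s
dP = 113.138 Pa = 113.138 / 133.322 mmHg = 0.8486 mmHg


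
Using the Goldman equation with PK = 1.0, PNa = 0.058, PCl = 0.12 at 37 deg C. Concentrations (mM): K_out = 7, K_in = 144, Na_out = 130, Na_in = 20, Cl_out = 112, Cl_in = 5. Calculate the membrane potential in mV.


Vm = (RT/F)*ln((PK*Ko + PNa*Nao + PCl*Cli)/(PK*Ki + PNa*Nai + PCl*Clo))
Numer = 15.14, Denom = 158.6
Vm = -62.78 mV


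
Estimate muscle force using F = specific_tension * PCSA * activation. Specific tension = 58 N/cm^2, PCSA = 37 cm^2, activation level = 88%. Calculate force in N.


F = sigma * PCSA * activation
F = 58 * 37 * 0.88
F = 1888 N


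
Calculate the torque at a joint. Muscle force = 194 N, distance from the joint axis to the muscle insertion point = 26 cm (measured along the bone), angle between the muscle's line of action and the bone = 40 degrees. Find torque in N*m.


Torque = F * d * sin(theta)   (moment arm = d*sin(theta))
d = 26 cm = 0.26 m
Torque = 194 * 0.26 * sin(40)
Torque = 32.42 N*m


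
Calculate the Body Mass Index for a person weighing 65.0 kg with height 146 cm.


BMI = weight / height^2
height = 146 cm = 1.46 m
BMI = 65.0 / 1.46^2
BMI = 30.49 kg/m^2


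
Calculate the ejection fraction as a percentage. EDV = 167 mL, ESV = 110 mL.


SV = EDV - ESV = 167 - 110 = 57 mL
EF = SV/EDV * 100 = 57/167 * 100
EF = 34.13%


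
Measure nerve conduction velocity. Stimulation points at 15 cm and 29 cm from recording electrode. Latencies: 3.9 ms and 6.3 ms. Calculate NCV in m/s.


Distance = (29 - 15) / 100 = 0.14 m
dt = (6.3 - 3.9) / 1000 = 0.0024 s
NCV = dist / dt = 58.33 m/s


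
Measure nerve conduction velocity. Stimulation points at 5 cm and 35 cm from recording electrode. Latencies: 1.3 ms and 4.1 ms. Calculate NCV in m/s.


Distance = (35 - 5) / 100 = 0.3 m
dt = (4.1 - 1.3) / 1000 = 0.0028 s
NCV = dist / dt = 107.1 m/s


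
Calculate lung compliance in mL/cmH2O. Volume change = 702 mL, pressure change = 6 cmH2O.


C = dV / dP
C = 702 / 6
C = 117 mL/cmH2O


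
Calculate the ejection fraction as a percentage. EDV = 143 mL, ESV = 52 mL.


SV = EDV - ESV = 143 - 52 = 91 mL
EF = SV/EDV * 100 = 91/143 * 100
EF = 63.64%


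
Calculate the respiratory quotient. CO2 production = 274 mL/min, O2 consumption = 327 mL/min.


RQ = VCO2 / VO2
RQ = 274 / 327
RQ = 0.8379


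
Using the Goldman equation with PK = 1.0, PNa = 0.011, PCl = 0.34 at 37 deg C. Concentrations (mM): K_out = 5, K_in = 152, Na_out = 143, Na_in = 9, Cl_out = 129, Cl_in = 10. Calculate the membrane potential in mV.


Vm = (RT/F)*ln((PK*Ko + PNa*Nao + PCl*Cli)/(PK*Ki + PNa*Nai + PCl*Clo))
Numer = 9.973, Denom = 195.959
Vm = -79.59 mV


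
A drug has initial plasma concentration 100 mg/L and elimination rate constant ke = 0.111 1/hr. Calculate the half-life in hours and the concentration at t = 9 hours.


t_half = ln(2) / ke = 0.693147 / 0.111 = 6.245 hr
C(t) = C0 * exp(-ke*t) = 100 * exp(-0.111*9)
C(9) = 36.82 mg/L


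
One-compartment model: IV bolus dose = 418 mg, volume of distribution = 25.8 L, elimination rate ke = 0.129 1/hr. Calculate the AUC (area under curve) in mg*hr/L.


C0 = Dose/Vd = 418/25.8 = 16.2016 mg/L
AUC = C0/ke = 16.2016/0.129
AUC = 125.6 mg*hr/L


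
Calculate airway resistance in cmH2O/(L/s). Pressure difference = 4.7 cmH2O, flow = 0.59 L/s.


R = dP / flow
R = 4.7 / 0.59
R = 7.966 cmH2O/(L/s)


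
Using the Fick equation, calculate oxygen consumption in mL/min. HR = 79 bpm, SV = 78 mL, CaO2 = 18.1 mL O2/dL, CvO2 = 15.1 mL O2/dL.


CO = HR*SV = 79*78/1000 = 6.162 L/min
a-v O2 diff = 18.1 - 15.1 = 3 mL/dL
VO2 = CO * (CaO2-CvO2) * 10 dL/L
VO2 = 6.162 * 3 * 10
VO2 = 184.9 mL/min


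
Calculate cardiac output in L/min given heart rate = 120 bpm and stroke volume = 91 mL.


CO = HR * SV
CO = 120 * 91 / 1000
CO = 10.92 L/min


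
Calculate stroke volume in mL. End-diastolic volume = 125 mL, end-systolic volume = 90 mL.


SV = EDV - ESV
SV = 125 - 90
SV = 35 mL


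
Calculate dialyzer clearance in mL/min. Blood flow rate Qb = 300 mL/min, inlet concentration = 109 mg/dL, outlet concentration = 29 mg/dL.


K = Qb * (Cb_in - Cb_out) / Cb_in
K = 300 * (109 - 29) / 109
K = 220.2 mL/min


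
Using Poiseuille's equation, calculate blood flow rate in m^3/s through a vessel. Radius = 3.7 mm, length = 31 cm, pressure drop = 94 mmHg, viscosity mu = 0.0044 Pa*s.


Q = pi*r^4*dP / (8*mu*L)
r = 0.0037 m, L = 0.31 m
dP = 94 mmHg = 12532.268 Pa
Q = 6.7621e-04 m^3/s


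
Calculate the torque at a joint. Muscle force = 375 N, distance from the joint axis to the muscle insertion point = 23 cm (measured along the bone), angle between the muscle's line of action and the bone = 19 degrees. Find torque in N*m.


Torque = F * d * sin(theta)   (moment arm = d*sin(theta))
d = 23 cm = 0.23 m
Torque = 375 * 0.23 * sin(19)
Torque = 28.08 N*m


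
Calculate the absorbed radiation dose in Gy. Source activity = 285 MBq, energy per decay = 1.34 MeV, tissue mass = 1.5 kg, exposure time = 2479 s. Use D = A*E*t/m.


A = 285 MBq = 2.8500e+08 Bq
E = 1.34 MeV = 2.14668e-13 J
D = A*E*t/m = 2.8500e+08*2.14668e-13*2479/1.5
D = 0.1011 Gy


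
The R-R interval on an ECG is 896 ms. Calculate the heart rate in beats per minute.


HR = 60 / RR_interval(s)
RR = 896 ms = 0.896 s
HR = 60 / 0.896 = 66.96 bpm


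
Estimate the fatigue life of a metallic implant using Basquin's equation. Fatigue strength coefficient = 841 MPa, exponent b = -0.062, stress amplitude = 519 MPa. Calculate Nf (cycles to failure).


sigma_a = sigma_f' * (2Nf)^b
2Nf = (sigma_a/sigma_f')^(1/b)
2Nf = (519/841)^(1/-0.062)
2Nf = 2404.9556
Nf = 1202


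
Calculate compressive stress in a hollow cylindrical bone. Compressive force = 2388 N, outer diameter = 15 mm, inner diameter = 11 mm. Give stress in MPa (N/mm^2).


A = pi*(r_o^2 - r_i^2)
r_o = 7.5 mm, r_i = 5.5 mm
A = 81.6814 mm^2
sigma = F/A = 2388 / 81.6814
sigma = 29.24 MPa


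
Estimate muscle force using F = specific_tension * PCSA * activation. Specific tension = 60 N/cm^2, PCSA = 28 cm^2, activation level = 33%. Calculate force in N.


F = sigma * PCSA * activation
F = 60 * 28 * 0.33
F = 554.4 N


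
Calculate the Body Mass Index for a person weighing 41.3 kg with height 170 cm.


BMI = weight / height^2
height = 170 cm = 1.7 m
BMI = 41.3 / 1.7^2
BMI = 14.29 kg/m^2


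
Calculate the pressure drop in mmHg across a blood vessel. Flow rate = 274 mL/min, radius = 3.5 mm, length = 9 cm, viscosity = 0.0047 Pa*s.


dP = 8*mu*L*Q / (pi*r^4)
Q = 274 mL/min = 4.56667e-06 m^3/s
dP = 32.7799 Pa = 32.7799 / 133.322 mmHg = 0.2459 mmHg


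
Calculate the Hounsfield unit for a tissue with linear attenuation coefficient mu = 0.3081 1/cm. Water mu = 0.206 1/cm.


HU = ((mu_tissue - mu_water) / mu_water) * 1000
HU = ((0.3081 - 0.206) / 0.206) * 1000
HU = 495.6


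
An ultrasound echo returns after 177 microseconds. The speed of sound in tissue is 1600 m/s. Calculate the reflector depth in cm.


depth = c * t / 2
t = 177 us = 1.7700e-04 s
depth = 1600 * 1.7700e-04 / 2
depth = 0.1416 m = 14.16 cm


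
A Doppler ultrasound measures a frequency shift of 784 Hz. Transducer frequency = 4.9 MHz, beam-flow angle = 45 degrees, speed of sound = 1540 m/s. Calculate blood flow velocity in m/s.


v = fd * c / (2 * f0 * cos(theta))
v = 784 * 1540 / (2 * 4.9000e+06 * cos(45))
v = 0.1742 m/s


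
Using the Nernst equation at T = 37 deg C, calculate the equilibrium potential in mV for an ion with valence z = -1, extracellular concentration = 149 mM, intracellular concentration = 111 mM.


E = (RT/(zF)) * ln(C_out/C_in)
T = 37 + 273.15 = 310.15 K
E = (8.314 * 310.15 / (-1 * 96485)) * ln(149/111)
E = -7.868 mV


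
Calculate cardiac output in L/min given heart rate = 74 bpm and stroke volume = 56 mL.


CO = HR * SV
CO = 74 * 56 / 1000
CO = 4.144 L/min


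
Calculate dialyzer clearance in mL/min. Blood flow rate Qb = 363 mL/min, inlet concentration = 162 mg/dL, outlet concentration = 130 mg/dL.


K = Qb * (Cb_in - Cb_out) / Cb_in
K = 363 * (162 - 130) / 162
K = 71.7 mL/min


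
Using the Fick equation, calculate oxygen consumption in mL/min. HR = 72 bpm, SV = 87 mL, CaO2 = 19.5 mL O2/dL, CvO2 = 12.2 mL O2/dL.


CO = HR*SV = 72*87/1000 = 6.264 L/min
a-v O2 diff = 19.5 - 12.2 = 7.3 mL/dL
VO2 = CO * (CaO2-CvO2) * 10 dL/L
VO2 = 6.264 * 7.3 * 10
VO2 = 457.3 mL/min


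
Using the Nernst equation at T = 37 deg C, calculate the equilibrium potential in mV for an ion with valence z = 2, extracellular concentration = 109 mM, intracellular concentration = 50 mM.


E = (RT/(zF)) * ln(C_out/C_in)
T = 37 + 273.15 = 310.15 K
E = (8.314 * 310.15 / (2 * 96485)) * ln(109/50)
E = 10.41 mV


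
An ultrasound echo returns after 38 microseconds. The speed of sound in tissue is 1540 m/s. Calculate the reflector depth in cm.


depth = c * t / 2
t = 38 us = 3.8000e-05 s
depth = 1540 * 3.8000e-05 / 2
depth = 0.02926 m = 2.926 cm


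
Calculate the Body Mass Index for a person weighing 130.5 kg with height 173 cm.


BMI = weight / height^2
height = 173 cm = 1.73 m
BMI = 130.5 / 1.73^2
BMI = 43.6 kg/m^2


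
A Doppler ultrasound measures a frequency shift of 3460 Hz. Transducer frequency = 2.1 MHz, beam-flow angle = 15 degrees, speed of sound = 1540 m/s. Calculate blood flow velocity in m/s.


v = fd * c / (2 * f0 * cos(theta))
v = 3460 * 1540 / (2 * 2.1000e+06 * cos(15))
v = 1.313 m/s


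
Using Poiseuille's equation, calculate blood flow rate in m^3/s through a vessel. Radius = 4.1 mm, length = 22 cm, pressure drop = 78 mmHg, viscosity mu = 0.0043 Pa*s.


Q = pi*r^4*dP / (8*mu*L)
r = 0.0041 m, L = 0.22 m
dP = 78 mmHg = 10399.116 Pa
Q = 0.00122 m^3/s


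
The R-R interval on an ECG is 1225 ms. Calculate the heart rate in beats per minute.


HR = 60 / RR_interval(s)
RR = 1225 ms = 1.225 s
HR = 60 / 1.225 = 48.98 bpm


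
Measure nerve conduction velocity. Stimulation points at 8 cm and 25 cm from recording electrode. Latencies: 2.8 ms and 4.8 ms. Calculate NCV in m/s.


Distance = (25 - 8) / 100 = 0.17 m
dt = (4.8 - 2.8) / 1000 = 0.002 s
NCV = dist / dt = 85 m/s


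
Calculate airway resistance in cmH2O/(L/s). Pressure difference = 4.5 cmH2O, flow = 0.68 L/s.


R = dP / flow
R = 4.5 / 0.68
R = 6.618 cmH2O/(L/s)


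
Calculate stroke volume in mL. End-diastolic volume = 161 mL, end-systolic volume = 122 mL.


SV = EDV - ESV
SV = 161 - 122
SV = 39 mL


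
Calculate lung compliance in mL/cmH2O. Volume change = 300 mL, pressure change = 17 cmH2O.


C = dV / dP
C = 300 / 17
C = 17.65 mL/cmH2O


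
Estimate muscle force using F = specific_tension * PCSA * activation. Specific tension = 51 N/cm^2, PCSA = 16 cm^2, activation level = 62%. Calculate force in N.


F = sigma * PCSA * activation
F = 51 * 16 * 0.62
F = 505.9 N


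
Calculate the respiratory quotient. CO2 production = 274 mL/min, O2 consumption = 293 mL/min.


RQ = VCO2 / VO2
RQ = 274 / 293
RQ = 0.9352


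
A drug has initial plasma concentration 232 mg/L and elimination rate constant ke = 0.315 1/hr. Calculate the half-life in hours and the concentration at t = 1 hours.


t_half = ln(2) / ke = 0.693147 / 0.315 = 2.2 hr
C(t) = C0 * exp(-ke*t) = 232 * exp(-0.315*1)
C(1) = 169.3 mg/L


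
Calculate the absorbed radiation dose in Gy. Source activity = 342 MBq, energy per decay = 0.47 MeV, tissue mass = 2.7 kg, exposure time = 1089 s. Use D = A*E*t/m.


A = 342 MBq = 3.4200e+08 Bq
E = 0.47 MeV = 7.5294e-14 J
D = A*E*t/m = 3.4200e+08*7.5294e-14*1089/2.7
D = 0.01039 Gy


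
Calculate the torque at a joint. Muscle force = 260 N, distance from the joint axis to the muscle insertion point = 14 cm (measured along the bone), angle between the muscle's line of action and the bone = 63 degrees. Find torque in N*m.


Torque = F * d * sin(theta)   (moment arm = d*sin(theta))
d = 14 cm = 0.14 m
Torque = 260 * 0.14 * sin(63)
Torque = 32.43 N*m


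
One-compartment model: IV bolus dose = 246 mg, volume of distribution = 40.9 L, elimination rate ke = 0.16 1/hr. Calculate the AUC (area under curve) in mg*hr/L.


C0 = Dose/Vd = 246/40.9 = 6.01467 mg/L
AUC = C0/ke = 6.01467/0.16
AUC = 37.59 mg*hr/L


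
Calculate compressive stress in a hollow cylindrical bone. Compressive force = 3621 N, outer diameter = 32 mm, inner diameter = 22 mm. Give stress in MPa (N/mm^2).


A = pi*(r_o^2 - r_i^2)
r_o = 16 mm, r_i = 11 mm
A = 424.115 mm^2
sigma = F/A = 3621 / 424.115
sigma = 8.538 MPa


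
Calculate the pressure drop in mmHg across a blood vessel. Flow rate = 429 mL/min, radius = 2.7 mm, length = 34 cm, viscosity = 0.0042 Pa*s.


dP = 8*mu*L*Q / (pi*r^4)
Q = 429 mL/min = 7.15e-06 m^3/s
dP = 489.237 Pa = 489.237 / 133.322 mmHg = 3.67 mmHg


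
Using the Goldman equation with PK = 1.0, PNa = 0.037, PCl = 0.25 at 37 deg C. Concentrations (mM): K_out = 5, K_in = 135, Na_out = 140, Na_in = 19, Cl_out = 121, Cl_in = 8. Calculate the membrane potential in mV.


Vm = (RT/F)*ln((PK*Ko + PNa*Nao + PCl*Cli)/(PK*Ki + PNa*Nai + PCl*Clo))
Numer = 12.18, Denom = 165.953
Vm = -69.8 mV


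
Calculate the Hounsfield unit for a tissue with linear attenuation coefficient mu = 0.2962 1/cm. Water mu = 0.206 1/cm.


HU = ((mu_tissue - mu_water) / mu_water) * 1000
HU = ((0.2962 - 0.206) / 0.206) * 1000
HU = 437.9


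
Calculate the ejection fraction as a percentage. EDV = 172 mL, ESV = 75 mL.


SV = EDV - ESV = 172 - 75 = 97 mL
EF = SV/EDV * 100 = 97/172 * 100
EF = 56.4%


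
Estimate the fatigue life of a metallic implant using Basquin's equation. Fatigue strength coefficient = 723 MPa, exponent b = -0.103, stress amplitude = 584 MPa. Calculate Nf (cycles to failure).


sigma_a = sigma_f' * (2Nf)^b
2Nf = (sigma_a/sigma_f')^(1/b)
2Nf = (584/723)^(1/-0.103)
2Nf = 7.9478029
Nf = 3.974


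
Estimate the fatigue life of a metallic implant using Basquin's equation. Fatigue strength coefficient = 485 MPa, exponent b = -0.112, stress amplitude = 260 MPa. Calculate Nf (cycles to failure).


sigma_a = sigma_f' * (2Nf)^b
2Nf = (sigma_a/sigma_f')^(1/b)
2Nf = (260/485)^(1/-0.112)
2Nf = 261.56216
Nf = 130.8


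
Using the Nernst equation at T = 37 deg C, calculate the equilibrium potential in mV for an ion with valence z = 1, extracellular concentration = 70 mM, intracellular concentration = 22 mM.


E = (RT/(zF)) * ln(C_out/C_in)
T = 37 + 273.15 = 310.15 K
E = (8.314 * 310.15 / (1 * 96485)) * ln(70/22)
E = 30.93 mV


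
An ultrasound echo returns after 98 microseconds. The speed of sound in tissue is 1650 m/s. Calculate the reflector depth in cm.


depth = c * t / 2
t = 98 us = 9.8000e-05 s
depth = 1650 * 9.8000e-05 / 2
depth = 0.08085 m = 8.085 cm


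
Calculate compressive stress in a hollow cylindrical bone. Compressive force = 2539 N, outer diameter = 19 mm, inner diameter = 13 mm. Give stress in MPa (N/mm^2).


A = pi*(r_o^2 - r_i^2)
r_o = 9.5 mm, r_i = 6.5 mm
A = 150.796 mm^2
sigma = F/A = 2539 / 150.796
sigma = 16.84 MPa


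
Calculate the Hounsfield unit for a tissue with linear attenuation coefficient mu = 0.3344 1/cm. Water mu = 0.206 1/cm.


HU = ((mu_tissue - mu_water) / mu_water) * 1000
HU = ((0.3344 - 0.206) / 0.206) * 1000
HU = 623.3


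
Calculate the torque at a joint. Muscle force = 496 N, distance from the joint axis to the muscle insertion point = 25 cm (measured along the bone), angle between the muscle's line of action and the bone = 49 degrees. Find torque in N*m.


Torque = F * d * sin(theta)   (moment arm = d*sin(theta))
d = 25 cm = 0.25 m
Torque = 496 * 0.25 * sin(49)
Torque = 93.58 N*m


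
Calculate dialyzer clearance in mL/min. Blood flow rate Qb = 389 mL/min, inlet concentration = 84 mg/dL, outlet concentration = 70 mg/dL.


K = Qb * (Cb_in - Cb_out) / Cb_in
K = 389 * (84 - 70) / 84
K = 64.83 mL/min


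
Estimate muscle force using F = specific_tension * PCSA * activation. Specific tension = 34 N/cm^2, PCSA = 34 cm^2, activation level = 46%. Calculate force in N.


F = sigma * PCSA * activation
F = 34 * 34 * 0.46
F = 531.8 N


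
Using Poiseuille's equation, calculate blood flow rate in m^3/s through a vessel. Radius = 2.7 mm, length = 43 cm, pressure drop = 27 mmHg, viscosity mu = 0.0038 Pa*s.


Q = pi*r^4*dP / (8*mu*L)
r = 0.0027 m, L = 0.43 m
dP = 27 mmHg = 3599.694 Pa
Q = 4.5976e-05 m^3/s


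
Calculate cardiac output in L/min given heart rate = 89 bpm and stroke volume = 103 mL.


CO = HR * SV
CO = 89 * 103 / 1000
CO = 9.167 L/min


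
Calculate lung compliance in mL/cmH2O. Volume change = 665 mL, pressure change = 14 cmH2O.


C = dV / dP
C = 665 / 14
C = 47.5 mL/cmH2O


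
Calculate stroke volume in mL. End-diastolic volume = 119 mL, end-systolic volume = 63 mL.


SV = EDV - ESV
SV = 119 - 63
SV = 56 mL


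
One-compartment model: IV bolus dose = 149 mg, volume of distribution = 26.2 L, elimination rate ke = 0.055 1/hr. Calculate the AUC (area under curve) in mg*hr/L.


C0 = Dose/Vd = 149/26.2 = 5.68702 mg/L
AUC = C0/ke = 5.68702/0.055
AUC = 103.4 mg*hr/L


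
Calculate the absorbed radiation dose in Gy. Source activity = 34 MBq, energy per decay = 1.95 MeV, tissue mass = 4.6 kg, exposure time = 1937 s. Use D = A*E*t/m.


A = 34 MBq = 3.4000e+07 Bq
E = 1.95 MeV = 3.1239e-13 J
D = A*E*t/m = 3.4000e+07*3.1239e-13*1937/4.6
D = 0.004472 Gy


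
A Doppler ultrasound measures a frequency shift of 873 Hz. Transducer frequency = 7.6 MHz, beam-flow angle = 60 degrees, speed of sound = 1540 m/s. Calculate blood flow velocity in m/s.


v = fd * c / (2 * f0 * cos(theta))
v = 873 * 1540 / (2 * 7.6000e+06 * cos(60))
v = 0.1769 m/s


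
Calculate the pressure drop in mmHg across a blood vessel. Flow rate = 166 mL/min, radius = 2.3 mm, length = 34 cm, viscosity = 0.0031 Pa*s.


dP = 8*mu*L*Q / (pi*r^4)
Q = 166 mL/min = 2.76667e-06 m^3/s
dP = 265.355 Pa = 265.355 / 133.322 mmHg = 1.99 mmHg


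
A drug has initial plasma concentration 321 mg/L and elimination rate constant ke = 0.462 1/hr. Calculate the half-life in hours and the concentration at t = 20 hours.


t_half = ln(2) / ke = 0.693147 / 0.462 = 1.5 hr
C(t) = C0 * exp(-ke*t) = 321 * exp(-0.462*20)
C(20) = 0.03116 mg/L


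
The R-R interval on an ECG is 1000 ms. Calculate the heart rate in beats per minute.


HR = 60 / RR_interval(s)
RR = 1000 ms = 1 s
HR = 60 / 1 = 60 bpm


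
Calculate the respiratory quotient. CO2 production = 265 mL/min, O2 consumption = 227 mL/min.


RQ = VCO2 / VO2
RQ = 265 / 227
RQ = 1.167


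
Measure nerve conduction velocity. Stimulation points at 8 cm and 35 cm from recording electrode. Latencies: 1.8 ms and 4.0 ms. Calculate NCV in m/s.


Distance = (35 - 8) / 100 = 0.27 m
dt = (4.0 - 1.8) / 1000 = 0.0022 s
NCV = dist / dt = 122.7 m/s


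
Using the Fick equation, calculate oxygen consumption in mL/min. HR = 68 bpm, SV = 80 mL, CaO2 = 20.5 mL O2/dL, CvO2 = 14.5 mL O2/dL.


CO = HR*SV = 68*80/1000 = 5.44 L/min
a-v O2 diff = 20.5 - 14.5 = 6 mL/dL
VO2 = CO * (CaO2-CvO2) * 10 dL/L
VO2 = 5.44 * 6 * 10
VO2 = 326.4 mL/min


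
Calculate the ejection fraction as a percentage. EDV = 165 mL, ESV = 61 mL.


SV = EDV - ESV = 165 - 61 = 104 mL
EF = SV/EDV * 100 = 104/165 * 100
EF = 63.03%


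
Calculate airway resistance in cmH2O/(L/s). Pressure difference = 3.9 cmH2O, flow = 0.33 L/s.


R = dP / flow
R = 3.9 / 0.33
R = 11.82 cmH2O/(L/s)


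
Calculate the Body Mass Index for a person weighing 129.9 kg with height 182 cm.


BMI = weight / height^2
height = 182 cm = 1.82 m
BMI = 129.9 / 1.82^2
BMI = 39.22 kg/m^2


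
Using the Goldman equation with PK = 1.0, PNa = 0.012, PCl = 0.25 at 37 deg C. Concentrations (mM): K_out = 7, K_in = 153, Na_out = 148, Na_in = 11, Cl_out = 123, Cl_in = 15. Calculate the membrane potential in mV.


Vm = (RT/F)*ln((PK*Ko + PNa*Nao + PCl*Cli)/(PK*Ki + PNa*Nai + PCl*Clo))
Numer = 12.526, Denom = 183.882
Vm = -71.8 mV


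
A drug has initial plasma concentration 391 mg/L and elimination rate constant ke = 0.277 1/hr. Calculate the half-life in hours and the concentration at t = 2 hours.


t_half = ln(2) / ke = 0.693147 / 0.277 = 2.502 hr
C(t) = C0 * exp(-ke*t) = 391 * exp(-0.277*2)
C(2) = 224.7 mg/L


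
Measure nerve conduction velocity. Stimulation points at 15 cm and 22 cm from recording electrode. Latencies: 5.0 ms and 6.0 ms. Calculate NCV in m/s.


Distance = (22 - 15) / 100 = 0.07 m
dt = (6.0 - 5.0) / 1000 = 0.001 s
NCV = dist / dt = 70 m/s


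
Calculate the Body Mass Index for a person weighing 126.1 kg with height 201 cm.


BMI = weight / height^2
height = 201 cm = 2.01 m
BMI = 126.1 / 2.01^2
BMI = 31.21 kg/m^2


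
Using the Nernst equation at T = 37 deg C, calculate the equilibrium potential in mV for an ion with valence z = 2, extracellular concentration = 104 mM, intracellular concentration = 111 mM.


E = (RT/(zF)) * ln(C_out/C_in)
T = 37 + 273.15 = 310.15 K
E = (8.314 * 310.15 / (2 * 96485)) * ln(104/111)
E = -0.8704 mV


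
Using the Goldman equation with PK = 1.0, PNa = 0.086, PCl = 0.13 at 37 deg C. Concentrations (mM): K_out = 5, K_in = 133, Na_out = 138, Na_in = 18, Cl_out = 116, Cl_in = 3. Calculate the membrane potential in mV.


Vm = (RT/F)*ln((PK*Ko + PNa*Nao + PCl*Cli)/(PK*Ki + PNa*Nai + PCl*Clo))
Numer = 17.258, Denom = 149.628
Vm = -57.72 mV


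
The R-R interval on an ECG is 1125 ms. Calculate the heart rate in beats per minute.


HR = 60 / RR_interval(s)
RR = 1125 ms = 1.125 s
HR = 60 / 1.125 = 53.33 bpm


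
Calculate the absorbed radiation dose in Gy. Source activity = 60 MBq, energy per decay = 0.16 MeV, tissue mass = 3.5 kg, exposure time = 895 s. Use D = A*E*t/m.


A = 60 MBq = 6.0000e+07 Bq
E = 0.16 MeV = 2.5632e-14 J
D = A*E*t/m = 6.0000e+07*2.5632e-14*895/3.5
D = 3.9327e-04 Gy


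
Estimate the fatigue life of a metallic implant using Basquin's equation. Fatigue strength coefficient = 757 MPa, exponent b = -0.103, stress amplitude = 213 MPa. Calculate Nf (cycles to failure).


sigma_a = sigma_f' * (2Nf)^b
2Nf = (sigma_a/sigma_f')^(1/b)
2Nf = (213/757)^(1/-0.103)
2Nf = 222208.14
Nf = 1.111e+05


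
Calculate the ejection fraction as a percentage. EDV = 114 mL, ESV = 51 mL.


SV = EDV - ESV = 114 - 51 = 63 mL
EF = SV/EDV * 100 = 63/114 * 100
EF = 55.26%


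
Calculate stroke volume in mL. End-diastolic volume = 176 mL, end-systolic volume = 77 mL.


SV = EDV - ESV
SV = 176 - 77
SV = 99 mL


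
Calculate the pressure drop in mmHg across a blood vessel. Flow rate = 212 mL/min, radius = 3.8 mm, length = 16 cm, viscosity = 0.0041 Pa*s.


dP = 8*mu*L*Q / (pi*r^4)
Q = 212 mL/min = 3.53333e-06 m^3/s
dP = 28.307 Pa = 28.307 / 133.322 mmHg = 0.2123 mmHg


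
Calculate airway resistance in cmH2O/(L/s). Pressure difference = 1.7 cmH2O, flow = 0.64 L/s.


R = dP / flow
R = 1.7 / 0.64
R = 2.656 cmH2O/(L/s)


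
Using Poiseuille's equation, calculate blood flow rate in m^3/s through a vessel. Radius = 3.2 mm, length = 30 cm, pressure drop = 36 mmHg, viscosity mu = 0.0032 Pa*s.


Q = pi*r^4*dP / (8*mu*L)
r = 0.0032 m, L = 0.3 m
dP = 36 mmHg = 4799.592 Pa
Q = 2.0587e-04 m^3/s


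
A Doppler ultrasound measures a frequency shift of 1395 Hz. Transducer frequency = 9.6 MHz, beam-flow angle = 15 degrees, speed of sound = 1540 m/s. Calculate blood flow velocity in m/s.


v = fd * c / (2 * f0 * cos(theta))
v = 1395 * 1540 / (2 * 9.6000e+06 * cos(15))
v = 0.1158 m/s


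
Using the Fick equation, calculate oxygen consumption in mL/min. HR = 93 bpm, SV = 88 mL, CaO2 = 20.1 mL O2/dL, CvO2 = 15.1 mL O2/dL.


CO = HR*SV = 93*88/1000 = 8.184 L/min
a-v O2 diff = 20.1 - 15.1 = 5 mL/dL
VO2 = CO * (CaO2-CvO2) * 10 dL/L
VO2 = 8.184 * 5 * 10
VO2 = 409.2 mL/min


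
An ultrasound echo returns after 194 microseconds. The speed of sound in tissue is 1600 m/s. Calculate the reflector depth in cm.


depth = c * t / 2
t = 194 us = 1.9400e-04 s
depth = 1600 * 1.9400e-04 / 2
depth = 0.1552 m = 15.52 cm


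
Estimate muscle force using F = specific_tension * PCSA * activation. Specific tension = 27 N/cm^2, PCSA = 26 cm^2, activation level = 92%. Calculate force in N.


F = sigma * PCSA * activation
F = 27 * 26 * 0.92
F = 645.8 N


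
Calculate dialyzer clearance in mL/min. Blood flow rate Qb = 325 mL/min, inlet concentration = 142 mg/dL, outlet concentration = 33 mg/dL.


K = Qb * (Cb_in - Cb_out) / Cb_in
K = 325 * (142 - 33) / 142
K = 249.5 mL/min


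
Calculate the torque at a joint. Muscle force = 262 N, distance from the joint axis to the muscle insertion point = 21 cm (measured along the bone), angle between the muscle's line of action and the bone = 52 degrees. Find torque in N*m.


Torque = F * d * sin(theta)   (moment arm = d*sin(theta))
d = 21 cm = 0.21 m
Torque = 262 * 0.21 * sin(52)
Torque = 43.36 N*m


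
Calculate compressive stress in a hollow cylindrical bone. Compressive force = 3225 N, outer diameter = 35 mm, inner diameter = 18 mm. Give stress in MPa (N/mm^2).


A = pi*(r_o^2 - r_i^2)
r_o = 17.5 mm, r_i = 9 mm
A = 707.644 mm^2
sigma = F/A = 3225 / 707.644
sigma = 4.557 MPa


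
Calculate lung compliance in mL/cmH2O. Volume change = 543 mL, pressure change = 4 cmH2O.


C = dV / dP
C = 543 / 4
C = 135.8 mL/cmH2O


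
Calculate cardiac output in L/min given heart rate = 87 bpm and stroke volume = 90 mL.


CO = HR * SV
CO = 87 * 90 / 1000
CO = 7.83 L/min


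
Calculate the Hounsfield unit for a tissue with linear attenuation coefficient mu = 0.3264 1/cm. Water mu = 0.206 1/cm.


HU = ((mu_tissue - mu_water) / mu_water) * 1000
HU = ((0.3264 - 0.206) / 0.206) * 1000
HU = 584.5


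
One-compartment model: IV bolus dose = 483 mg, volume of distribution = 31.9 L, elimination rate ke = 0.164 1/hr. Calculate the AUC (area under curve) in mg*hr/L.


C0 = Dose/Vd = 483/31.9 = 15.1411 mg/L
AUC = C0/ke = 15.1411/0.164
AUC = 92.32 mg*hr/L


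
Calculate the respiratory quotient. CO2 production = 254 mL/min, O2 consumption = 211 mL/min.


RQ = VCO2 / VO2
RQ = 254 / 211
RQ = 1.204


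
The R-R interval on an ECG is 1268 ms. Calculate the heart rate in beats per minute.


HR = 60 / RR_interval(s)
RR = 1268 ms = 1.268 s
HR = 60 / 1.268 = 47.32 bpm


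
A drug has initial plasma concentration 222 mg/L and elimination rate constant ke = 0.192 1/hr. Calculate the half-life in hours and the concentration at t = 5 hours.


t_half = ln(2) / ke = 0.693147 / 0.192 = 3.61 hr
C(t) = C0 * exp(-ke*t) = 222 * exp(-0.192*5)
C(5) = 85 mg/L


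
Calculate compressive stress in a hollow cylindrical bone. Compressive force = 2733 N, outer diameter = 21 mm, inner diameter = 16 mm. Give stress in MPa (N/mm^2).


A = pi*(r_o^2 - r_i^2)
r_o = 10.5 mm, r_i = 8 mm
A = 145.299 mm^2
sigma = F/A = 2733 / 145.299
sigma = 18.81 MPa


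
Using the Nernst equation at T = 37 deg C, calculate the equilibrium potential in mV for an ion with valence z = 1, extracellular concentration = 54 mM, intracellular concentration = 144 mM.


E = (RT/(zF)) * ln(C_out/C_in)
T = 37 + 273.15 = 310.15 K
E = (8.314 * 310.15 / (1 * 96485)) * ln(54/144)
E = -26.21 mV
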